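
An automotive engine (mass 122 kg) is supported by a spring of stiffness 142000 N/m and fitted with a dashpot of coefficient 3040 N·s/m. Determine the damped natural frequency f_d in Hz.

ω_n = √(k/m) = √(142000/122) = 34.12 rad/s.
Critical damping c_c = 2√(k·m) = 2√(142000 × 122) = 8324 N·s/m, so ζ = c/c_c = 3040/8324 = 0.3652.
ω_d = ω_n√(1 − ζ²) = 34.12 × √(1 − 0.133) = 31.76 rad/s.
f_d = ω_d/(2π) = 5.055 Hz.

5.05 Hz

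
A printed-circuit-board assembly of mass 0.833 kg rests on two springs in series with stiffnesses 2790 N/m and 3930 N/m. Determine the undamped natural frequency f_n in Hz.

Series springs: 1/k_eq = 1/2790 + 1/3930 = 0.0006129, so k_eq = 1632 N/m.
ω_n = √(k_eq/m) = √(1632/0.833) = √1959 = 44.26 rad/s.
f_n = ω_n/(2π) = 44.26/6.283 = 7.044 Hz.

7.04 Hz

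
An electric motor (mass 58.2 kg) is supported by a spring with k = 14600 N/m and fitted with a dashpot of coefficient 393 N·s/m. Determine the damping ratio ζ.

0.213

ω_n = √(k/m) = √(14600/58.2) = 15.84 rad/s.
Critical damping c_c = 2√(k·m) = 2√(14600 × 58.2) = 1844 N·s/m, so ζ = c/c_c = 393/1844 = 0.2132.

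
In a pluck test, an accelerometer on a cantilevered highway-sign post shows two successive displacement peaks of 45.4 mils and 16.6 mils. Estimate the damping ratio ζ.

0.158

Logarithmic decrement δ = (1/n)·ln(x₀/x_n) = (1/1)·ln(45.4/16.6) = (1/1)·ln(2.735) = 1.006.
ζ = δ/√(4π² + δ²) = 1.006/√(39.48 + 1.01) = 1.006/6.363 = 0.1581.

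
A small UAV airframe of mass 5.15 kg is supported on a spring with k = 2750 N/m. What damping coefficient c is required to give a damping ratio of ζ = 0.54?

129 N·s/m

c_c = 2√(k·m) = 2√(2750 × 5.15) = 238.0 N·s/m.
c = ζ·c_c = 0.54 × 238.0 = 128.5 N·s/m.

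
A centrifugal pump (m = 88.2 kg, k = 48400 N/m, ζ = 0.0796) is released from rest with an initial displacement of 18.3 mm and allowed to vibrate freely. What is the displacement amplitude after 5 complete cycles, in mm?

Logarithmic decrement δ = 2πζ/√(1 − ζ²) = 2π × 0.07960/√(1 − 0.00634) = 0.5017.
After n cycles, x_n/x₀ = e^(−nδ), so x_5 = 18.3 × e^(−5 × 0.5017) = 18.3 × 0.08138 = 1.489 mm.

1.49 mm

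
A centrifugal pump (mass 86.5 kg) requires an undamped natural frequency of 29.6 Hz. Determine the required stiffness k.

2990000 N/m

ω_n = 2πf_n = 2π × 29.6 = 186.0 rad/s.
k = m·ω_n² = 86.5 × 186.0² = 86.5 × 34590 = 2992000 N/m.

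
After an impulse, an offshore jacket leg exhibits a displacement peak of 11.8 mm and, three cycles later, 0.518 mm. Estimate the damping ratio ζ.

0.164

Logarithmic decrement δ = (1/n)·ln(x₀/x_n) = (1/3)·ln(11.8/0.518) = (1/3)·ln(22.78) = 1.042.
ζ = δ/√(4π² + δ²) = 1.042/√(39.48 + 1.09) = 1.042/6.369 = 0.1636.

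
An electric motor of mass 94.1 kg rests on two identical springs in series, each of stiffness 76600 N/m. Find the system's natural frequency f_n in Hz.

Series springs: 1/k_eq = 2/76600, so k_eq = 76600/2 = 38300 N/m.
ω_n = √(k_eq/m) = √(38300/94.1) = √407.0 = 20.17 rad/s.
f_n = ω_n/(2π) = 20.17/6.283 = 3.211 Hz.

3.21 Hz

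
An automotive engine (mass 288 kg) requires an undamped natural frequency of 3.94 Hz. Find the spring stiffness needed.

176000 N/m

ω_n = 2πf_n = 2π × 3.94 = 24.76 rad/s.
k = m·ω_n² = 288 × 24.76² = 288 × 612.8 = 176500 N/m.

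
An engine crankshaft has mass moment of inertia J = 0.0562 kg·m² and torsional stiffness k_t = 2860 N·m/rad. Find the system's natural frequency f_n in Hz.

ω_n = √(k_t/J) = √(2860/0.0562) = √50890 = 225.6 rad/s.
f_n = ω_n/(2π) = 225.6/6.283 = 35.90 Hz.

35.9 Hz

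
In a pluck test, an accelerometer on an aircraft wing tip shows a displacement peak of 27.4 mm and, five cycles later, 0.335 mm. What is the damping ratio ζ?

0.139

Logarithmic decrement δ = (1/n)·ln(x₀/x_n) = (1/5)·ln(27.4/0.335) = (1/5)·ln(81.79) = 0.8808.
ζ = δ/√(4π² + δ²) = 0.8808/√(39.48 + 0.776) = 0.8808/6.345 = 0.1388.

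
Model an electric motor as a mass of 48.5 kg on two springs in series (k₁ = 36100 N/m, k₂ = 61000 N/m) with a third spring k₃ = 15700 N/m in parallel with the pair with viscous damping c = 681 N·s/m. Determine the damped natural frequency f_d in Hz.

Series pair: k_s = k₁k₂/(k₁+k₂) = (36100)(61000)/(36100 + 61000) = 22680 N/m. In parallel with k₃: k_eq = 22680 + 15700 = 38380 N/m.
ω_n = √(k_eq/m) = √(38380/48.5) = 28.13 rad/s.
Critical damping c_c = 2√(k_eq·m) = 2√(38380 × 48.5) = 2729 N·s/m, so ζ = c/c_c = 681/2729 = 0.2496.
ω_d = ω_n√(1 − ζ²) = 28.13 × √(1 − 0.0623) = 27.24 rad/s.
f_d = ω_d/(2π) = 4.335 Hz.

4.34 Hz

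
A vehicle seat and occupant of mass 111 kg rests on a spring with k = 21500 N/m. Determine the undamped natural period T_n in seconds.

0.451 s

ω_n = √(k/m) = √(21500/111) = √193.7 = 13.92 rad/s.
T_n = 2π/ω_n = 6.283/13.92 = 0.4515 s.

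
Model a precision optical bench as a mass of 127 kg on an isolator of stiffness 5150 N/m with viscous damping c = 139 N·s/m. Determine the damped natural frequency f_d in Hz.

ω_n = √(k/m) = √(5150/127) = 6.368 rad/s.
Critical damping c_c = 2√(k·m) = 2√(5150 × 127) = 1617 N·s/m, so ζ = c/c_c = 139/1617 = 0.08594.
ω_d = ω_n√(1 − ζ²) = 6.368 × √(1 − 0.00739) = 6.344 rad/s.
f_d = ω_d/(2π) = 1.010 Hz.

1.01 Hz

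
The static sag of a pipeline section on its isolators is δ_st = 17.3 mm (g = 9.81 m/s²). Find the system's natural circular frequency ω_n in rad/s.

ω_n = √(g/δ_st) = √(9.81/0.0173) = √567.1 = 23.81 rad/s.

23.8 rad/s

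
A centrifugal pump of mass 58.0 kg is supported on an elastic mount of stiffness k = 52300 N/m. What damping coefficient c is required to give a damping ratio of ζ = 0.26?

c_c = 2√(k·m) = 2√(52300 × 58.0) = 3483 N·s/m.
c = ζ·c_c = 0.26 × 3483 = 905.7 N·s/m.

906 N·s/m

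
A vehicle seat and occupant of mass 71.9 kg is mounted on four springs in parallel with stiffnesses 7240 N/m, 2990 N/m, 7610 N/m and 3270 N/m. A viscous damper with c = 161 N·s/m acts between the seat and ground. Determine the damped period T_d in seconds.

0.367 s

Parallel springs add: k_eq = 7240 + 2990 + 7610 + 3270 = 21110 N/m.
ω_n = √(k_eq/m) = √(21110/71.9) = 17.13 rad/s.
Critical damping c_c = 2√(k_eq·m) = 2√(21110 × 71.9) = 2464 N·s/m, so ζ = c/c_c = 161/2464 = 0.06534.
ω_d = ω_n√(1 − ζ²) = 17.13 × √(1 − 0.00427) = 17.10 rad/s.
T_d = 2π/ω_d = 0.3675 s.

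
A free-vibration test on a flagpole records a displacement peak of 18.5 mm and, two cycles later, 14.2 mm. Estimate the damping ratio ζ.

0.0210

Logarithmic decrement δ = (1/n)·ln(x₀/x_n) = (1/2)·ln(18.5/14.2) = (1/2)·ln(1.303) = 0.1323.
ζ = δ/√(4π² + δ²) = 0.1323/√(39.48 + 0.0175) = 0.1323/6.285 = 0.02105.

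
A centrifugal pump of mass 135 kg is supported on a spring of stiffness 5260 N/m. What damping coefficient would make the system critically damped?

1690 N·s/m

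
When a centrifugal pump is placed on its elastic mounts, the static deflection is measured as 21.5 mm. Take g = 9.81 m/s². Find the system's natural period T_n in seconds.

ω_n = √(g/δ_st) = √(9.81/0.0215) = √456.3 = 21.36 rad/s.
T_n = 2π/ω_n = 6.283/21.36 = 0.2941 s.

0.294 s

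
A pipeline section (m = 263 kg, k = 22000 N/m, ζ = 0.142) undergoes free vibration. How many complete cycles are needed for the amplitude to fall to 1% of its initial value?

Logarithmic decrement δ = 2πζ/√(1 − ζ²) = 2π × 0.1420/√(1 − 0.0202) = 0.9013.
x_n/x₀ = e^(−nδ) ≤ 0.01; take ln: n ≥ ln(1/0.01)/δ = 4.605/0.9013 = 5.109.
So 6 complete cycles are required.

6 cycles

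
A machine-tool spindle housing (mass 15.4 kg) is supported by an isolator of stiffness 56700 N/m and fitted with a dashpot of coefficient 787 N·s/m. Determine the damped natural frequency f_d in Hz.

8.76 Hz

ω_n = √(k/m) = √(56700/15.4) = 60.68 rad/s.
Critical damping c_c = 2√(k·m) = 2√(56700 × 15.4) = 1869 N·s/m, so ζ = c/c_c = 787/1869 = 0.4211.
ω_d = ω_n√(1 − ζ²) = 60.68 × √(1 − 0.177) = 55.04 rad/s.
f_d = ω_d/(2π) = 8.759 Hz.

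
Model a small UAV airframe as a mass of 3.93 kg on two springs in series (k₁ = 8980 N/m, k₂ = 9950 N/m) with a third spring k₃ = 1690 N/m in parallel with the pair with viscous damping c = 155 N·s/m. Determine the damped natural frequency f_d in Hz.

5.61 Hz

Series pair: k_s = k₁k₂/(k₁+k₂) = (8980)(9950)/(8980 + 9950) = 4720 N/m. In parallel with k₃: k_eq = 4720 + 1690 = 6410 N/m.
ω_n = √(k_eq/m) = √(6410/3.93) = 40.39 rad/s.
Critical damping c_c = 2√(k_eq·m) = 2√(6410 × 3.93) = 317.4 N·s/m, so ζ = c/c_c = 155/317.4 = 0.4883.
ω_d = ω_n√(1 − ζ²) = 40.39 × √(1 − 0.238) = 35.24 rad/s.
f_d = ω_d/(2π) = 5.609 Hz.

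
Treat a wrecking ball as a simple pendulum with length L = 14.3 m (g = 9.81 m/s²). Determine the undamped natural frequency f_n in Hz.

For a simple pendulum ω_n = √(g/L) = √(9.81/14.3) = √0.6860 = 0.8283 rad/s.
f_n = ω_n/(2π) = 0.8283/6.283 = 0.1318 Hz.

0.132 Hz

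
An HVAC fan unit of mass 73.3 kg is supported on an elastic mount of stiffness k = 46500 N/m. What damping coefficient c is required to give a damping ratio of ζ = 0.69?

2550 N·s/m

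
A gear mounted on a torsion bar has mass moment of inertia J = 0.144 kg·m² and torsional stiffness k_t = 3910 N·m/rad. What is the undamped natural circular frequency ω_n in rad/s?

165 rad/s

ω_n = √(k_t/J) = √(3910/0.144) = √27150 = 164.8 rad/s.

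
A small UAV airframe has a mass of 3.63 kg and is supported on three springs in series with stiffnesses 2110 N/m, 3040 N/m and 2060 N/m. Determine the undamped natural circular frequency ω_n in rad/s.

14.6 rad/s

Series springs: 1/k_eq = 1/2110 + 1/3040 + 1/2060 = 0.001288, so k_eq = 776.2 N/m.
ω_n = √(k_eq/m) = √(776.2/3.63) = √213.8 = 14.62 rad/s.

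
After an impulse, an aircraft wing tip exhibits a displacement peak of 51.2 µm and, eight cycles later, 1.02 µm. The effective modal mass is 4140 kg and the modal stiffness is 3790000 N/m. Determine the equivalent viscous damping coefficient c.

19500 N·s/m

Logarithmic decrement δ = (1/n)·ln(x₀/x_n) = (1/8)·ln(51.2/1.02) = (1/8)·ln(50.20) = 0.4895.
ζ = δ/√(4π² + δ²) = 0.4895/√(39.48 + 0.240) = 0.4895/6.302 = 0.07767.
c = ζ · 2√(km) = 0.07767 × 2√(3790000 × 4140) = 0.07767 × 250500 = 19460 N·s/m.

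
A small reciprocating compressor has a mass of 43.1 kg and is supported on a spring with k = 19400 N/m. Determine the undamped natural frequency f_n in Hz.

ω_n = √(k/m) = √(19400/43.1) = √450.1 = 21.22 rad/s.
f_n = ω_n/(2π) = 21.22/6.283 = 3.377 Hz.

3.38 Hz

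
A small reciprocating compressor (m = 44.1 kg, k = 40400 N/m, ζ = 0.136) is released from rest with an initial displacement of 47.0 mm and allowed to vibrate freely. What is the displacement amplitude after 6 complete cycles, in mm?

Logarithmic decrement δ = 2πζ/√(1 − ζ²) = 2π × 0.1360/√(1 − 0.0185) = 0.8625.
After n cycles, x_n/x₀ = e^(−nδ), so x_6 = 47.0 × e^(−6 × 0.8625) = 47.0 × 0.005655 = 0.2658 mm.

0.266 mm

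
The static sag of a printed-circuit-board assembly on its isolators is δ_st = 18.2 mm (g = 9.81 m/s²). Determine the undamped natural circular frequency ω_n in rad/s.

ω_n = √(g/δ_st) = √(9.81/0.0182) = √539.0 = 23.22 rad/s.

23.2 rad/s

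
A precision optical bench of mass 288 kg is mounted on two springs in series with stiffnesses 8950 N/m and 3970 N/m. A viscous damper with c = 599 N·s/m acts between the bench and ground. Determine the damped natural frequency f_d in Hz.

Series springs: 1/k_eq = 1/8950 + 1/3970 = 0.0003636, so k_eq = 2750 N/m.
ω_n = √(k_eq/m) = √(2750/288) = 3.090 rad/s.
Critical damping c_c = 2√(k_eq·m) = 2√(2750 × 288) = 1780 N·s/m, so ζ = c/c_c = 599/1780 = 0.3365.
ω_d = ω_n√(1 − ζ²) = 3.090 × √(1 − 0.113) = 2.910 rad/s.
f_d = ω_d/(2π) = 0.4631 Hz.

0.463 Hz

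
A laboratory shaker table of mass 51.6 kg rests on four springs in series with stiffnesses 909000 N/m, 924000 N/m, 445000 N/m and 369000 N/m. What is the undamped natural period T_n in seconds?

0.121 s

Series springs: 1/k_eq = 1/909000 + 1/924000 + 1/445000 + 1/369000 = 7.140×10^-6, so k_eq = 140100 N/m.
ω_n = √(k_eq/m) = √(140100/51.6) = √2714 = 52.10 rad/s.
T_n = 2π/ω_n = 6.283/52.10 = 0.1206 s.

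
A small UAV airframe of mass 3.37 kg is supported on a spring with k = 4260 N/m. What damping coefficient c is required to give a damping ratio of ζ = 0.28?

c_c = 2√(k·m) = 2√(4260 × 3.37) = 239.6 N·s/m.
c = ζ·c_c = 0.28 × 239.6 = 67.10 N·s/m.

67.1 N·s/m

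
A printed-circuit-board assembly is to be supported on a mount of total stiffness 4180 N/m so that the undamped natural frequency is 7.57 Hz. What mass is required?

ω_n = 2πf_n = 2π × 7.57 = 47.56 rad/s.
m = k/ω_n² = 4180/47.56² = 4180/2262 = 1.848 kg.

1.85 kg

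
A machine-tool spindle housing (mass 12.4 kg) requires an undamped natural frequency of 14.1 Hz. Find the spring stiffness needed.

ω_n = 2πf_n = 2π × 14.1 = 88.59 rad/s.
k = m·ω_n² = 12.4 × 88.59² = 12.4 × 7849 = 97320 N/m.

97300 N/m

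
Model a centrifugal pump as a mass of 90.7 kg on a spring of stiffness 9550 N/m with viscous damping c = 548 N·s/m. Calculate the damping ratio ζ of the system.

0.294

ω_n = √(k/m) = √(9550/90.7) = 10.26 rad/s.
Critical damping c_c = 2√(k·m) = 2√(9550 × 90.7) = 1861 N·s/m, so ζ = c/c_c = 548/1861 = 0.2944.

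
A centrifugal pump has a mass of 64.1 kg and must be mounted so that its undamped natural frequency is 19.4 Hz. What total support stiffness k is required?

952000 N/m

ω_n = 2πf_n = 2π × 19.4 = 121.9 rad/s.
k = m·ω_n² = 64.1 × 121.9² = 64.1 × 14860 = 952400 N/m.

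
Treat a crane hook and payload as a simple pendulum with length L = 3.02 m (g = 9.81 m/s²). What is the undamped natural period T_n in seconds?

3.49 s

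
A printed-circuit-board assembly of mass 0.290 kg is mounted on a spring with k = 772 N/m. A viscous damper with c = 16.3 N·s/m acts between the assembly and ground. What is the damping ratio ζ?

ω_n = √(k/m) = √(772.0/0.290) = 51.60 rad/s.
Critical damping c_c = 2√(k·m) = 2√(772.0 × 0.290) = 29.93 N·s/m, so ζ = c/c_c = 16.3/29.93 = 0.5447.

0.545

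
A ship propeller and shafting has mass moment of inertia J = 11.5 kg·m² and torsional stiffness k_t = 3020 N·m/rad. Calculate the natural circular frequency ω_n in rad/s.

ω_n = √(k_t/J) = √(3020/11.5) = √262.6 = 16.21 rad/s.

16.2 rad/s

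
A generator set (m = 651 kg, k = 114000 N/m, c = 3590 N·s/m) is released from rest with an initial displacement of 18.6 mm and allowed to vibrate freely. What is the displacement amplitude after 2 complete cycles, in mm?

ζ = c/(2√(km)) = 3590/(2√(114000 × 651)) = 3590/17230 = 0.2084.
Logarithmic decrement δ = 2πζ/√(1 − ζ²) = 2π × 0.2084/√(1 − 0.0434) = 1.339.
After n cycles, x_n/x₀ = e^(−nδ), so x_2 = 18.6 × e^(−2 × 1.339) = 18.6 × 0.06876 = 1.279 mm.

1.28 mm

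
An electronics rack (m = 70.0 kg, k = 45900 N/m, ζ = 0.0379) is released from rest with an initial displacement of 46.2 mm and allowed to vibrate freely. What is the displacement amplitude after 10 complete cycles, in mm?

4.26 mm

Logarithmic decrement δ = 2πζ/√(1 − ζ²) = 2π × 0.03790/√(1 − 0.00144) = 0.2383.
After n cycles, x_n/x₀ = e^(−nδ), so x_10 = 46.2 × e^(−10 × 0.2383) = 46.2 × 0.09227 = 4.263 mm.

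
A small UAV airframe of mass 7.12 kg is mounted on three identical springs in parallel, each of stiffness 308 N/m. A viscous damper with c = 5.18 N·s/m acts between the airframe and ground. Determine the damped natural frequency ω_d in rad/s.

Parallel springs add: k_eq = 3 × 308 = 924.0 N/m.
ω_n = √(k_eq/m) = √(924.0/7.12) = 11.39 rad/s.
Critical damping c_c = 2√(k_eq·m) = 2√(924.0 × 7.12) = 162.2 N·s/m, so ζ = c/c_c = 5.18/162.2 = 0.03193.
ω_d = ω_n√(1 − ζ²) = 11.39 × √(1 − 0.00102) = 11.39 rad/s.

11.4 rad/s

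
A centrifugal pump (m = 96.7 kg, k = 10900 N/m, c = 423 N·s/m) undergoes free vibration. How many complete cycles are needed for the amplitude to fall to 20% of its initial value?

ζ = c/(2√(km)) = 423/(2√(10900 × 96.7)) = 423/2053 = 0.2060.
Logarithmic decrement δ = 2πζ/√(1 − ζ²) = 2π × 0.2060/√(1 − 0.0424) = 1.323.
x_n/x₀ = e^(−nδ) ≤ 0.2; take ln: n ≥ ln(1/0.2)/δ = 1.609/1.323 = 1.217.
So 2 complete cycles are required.

2 cycles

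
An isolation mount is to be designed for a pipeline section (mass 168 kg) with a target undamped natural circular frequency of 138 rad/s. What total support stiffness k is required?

3200000 N/m

k = m·ω_n² = 168 × 138.0² = 168 × 19040 = 3199000 N/m.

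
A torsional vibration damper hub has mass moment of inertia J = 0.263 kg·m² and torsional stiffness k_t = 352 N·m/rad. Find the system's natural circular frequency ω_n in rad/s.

36.6 rad/s

ω_n = √(k_t/J) = √(352/0.263) = √1338 = 36.58 rad/s.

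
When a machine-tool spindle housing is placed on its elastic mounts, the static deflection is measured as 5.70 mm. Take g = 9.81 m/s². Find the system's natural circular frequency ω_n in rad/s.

ω_n = √(g/δ_st) = √(9.81/0.00570) = √1721 = 41.49 rad/s.

41.5 rad/s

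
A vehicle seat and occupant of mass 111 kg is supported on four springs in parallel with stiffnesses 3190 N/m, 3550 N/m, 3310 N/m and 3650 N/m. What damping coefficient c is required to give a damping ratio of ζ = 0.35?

863 N·s/m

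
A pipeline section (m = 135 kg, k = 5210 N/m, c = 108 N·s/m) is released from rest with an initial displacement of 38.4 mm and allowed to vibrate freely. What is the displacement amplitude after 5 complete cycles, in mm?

5.06 mm

ζ = c/(2√(km)) = 108/(2√(5210 × 135)) = 108/1677 = 0.06439.
Logarithmic decrement δ = 2πζ/√(1 − ζ²) = 2π × 0.06439/√(1 − 0.00415) = 0.4054.
After n cycles, x_n/x₀ = e^(−nδ), so x_5 = 38.4 × e^(−5 × 0.4054) = 38.4 × 0.1317 = 5.058 mm.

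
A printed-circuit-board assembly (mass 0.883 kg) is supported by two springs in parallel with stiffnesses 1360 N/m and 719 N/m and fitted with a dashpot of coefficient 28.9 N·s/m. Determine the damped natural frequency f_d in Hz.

Parallel springs add: k_eq = 1360 + 719 = 2079 N/m.
ω_n = √(k_eq/m) = √(2079/0.883) = 48.52 rad/s.
Critical damping c_c = 2√(k_eq·m) = 2√(2079 × 0.883) = 85.69 N·s/m, so ζ = c/c_c = 28.9/85.69 = 0.3373.
ω_d = ω_n√(1 − ζ²) = 48.52 × √(1 − 0.114) = 45.68 rad/s.
f_d = ω_d/(2π) = 7.270 Hz.

7.27 Hz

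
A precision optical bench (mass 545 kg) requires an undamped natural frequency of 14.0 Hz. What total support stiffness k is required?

4220000 N/m

ω_n = 2πf_n = 2π × 14.0 = 87.96 rad/s.
k = m·ω_n² = 545 × 87.96² = 545 × 7738 = 4217000 N/m.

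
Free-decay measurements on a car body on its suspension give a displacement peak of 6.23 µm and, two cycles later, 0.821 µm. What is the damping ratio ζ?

Logarithmic decrement δ = (1/n)·ln(x₀/x_n) = (1/2)·ln(6.23/0.821) = (1/2)·ln(7.588) = 1.013.
ζ = δ/√(4π² + δ²) = 1.013/√(39.48 + 1.03) = 1.013/6.364 = 0.1592.

0.159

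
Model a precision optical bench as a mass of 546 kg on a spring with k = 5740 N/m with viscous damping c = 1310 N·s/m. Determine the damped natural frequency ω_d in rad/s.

3.01 rad/s

ω_n = √(k/m) = √(5740/546) = 3.242 rad/s.
Critical damping c_c = 2√(k·m) = 2√(5740 × 546) = 3541 N·s/m, so ζ = c/c_c = 1310/3541 = 0.3700.
ω_d = ω_n√(1 − ζ²) = 3.242 × √(1 − 0.137) = 3.012 rad/s.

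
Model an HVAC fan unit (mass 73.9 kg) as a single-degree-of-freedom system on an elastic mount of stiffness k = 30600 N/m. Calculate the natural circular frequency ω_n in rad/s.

20.3 rad/s

ω_n = √(k/m) = √(30600/73.9) = √414.1 = 20.35 rad/s.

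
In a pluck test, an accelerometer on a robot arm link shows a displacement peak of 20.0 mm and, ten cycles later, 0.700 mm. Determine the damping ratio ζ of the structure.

0.0533

Logarithmic decrement δ = (1/n)·ln(x₀/x_n) = (1/10)·ln(20.0/0.700) = (1/10)·ln(28.57) = 0.3352.
ζ = δ/√(4π² + δ²) = 0.3352/√(39.48 + 0.112) = 0.3352/6.292 = 0.05328.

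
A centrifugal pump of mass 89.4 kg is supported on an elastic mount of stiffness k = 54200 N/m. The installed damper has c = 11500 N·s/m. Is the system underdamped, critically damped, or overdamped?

c_c = 2√(k·m) = 4402 N·s/m; ζ = c/c_c = 11500/4402 = 2.61.
Since ζ > 1 the system is overdamped.

overdamped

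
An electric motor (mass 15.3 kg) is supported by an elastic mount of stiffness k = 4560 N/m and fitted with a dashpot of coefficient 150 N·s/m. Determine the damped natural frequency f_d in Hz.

2.63 Hz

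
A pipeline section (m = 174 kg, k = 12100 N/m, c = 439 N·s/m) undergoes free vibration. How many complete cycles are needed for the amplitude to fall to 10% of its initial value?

3 cycles

ζ = c/(2√(km)) = 439/(2√(12100 × 174)) = 439/2902 = 0.1513.
Logarithmic decrement δ = 2πζ/√(1 − ζ²) = 2π × 0.1513/√(1 − 0.0229) = 0.9616.
x_n/x₀ = e^(−nδ) ≤ 0.1; take ln: n ≥ ln(1/0.1)/δ = 2.303/0.9616 = 2.395.
So 3 complete cycles are required.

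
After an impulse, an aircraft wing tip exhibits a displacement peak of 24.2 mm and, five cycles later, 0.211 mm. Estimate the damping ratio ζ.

Logarithmic decrement δ = (1/n)·ln(x₀/x_n) = (1/5)·ln(24.2/0.211) = (1/5)·ln(114.7) = 0.9484.
ζ = δ/√(4π² + δ²) = 0.9484/√(39.48 + 0.900) = 0.9484/6.354 = 0.1493.

0.149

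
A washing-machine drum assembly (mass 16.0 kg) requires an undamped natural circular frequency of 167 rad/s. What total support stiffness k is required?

k = m·ω_n² = 16.0 × 167.0² = 16.0 × 27890 = 446200 N/m.

446000 N/m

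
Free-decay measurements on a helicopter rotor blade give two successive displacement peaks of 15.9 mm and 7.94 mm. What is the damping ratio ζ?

0.110

Logarithmic decrement δ = (1/n)·ln(x₀/x_n) = (1/1)·ln(15.9/7.94) = (1/1)·ln(2.003) = 0.6944.
ζ = δ/√(4π² + δ²) = 0.6944/√(39.48 + 0.482) = 0.6944/6.321 = 0.1098.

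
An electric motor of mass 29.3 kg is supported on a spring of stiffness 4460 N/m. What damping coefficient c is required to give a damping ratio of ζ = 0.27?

c_c = 2√(k·m) = 2√(4460 × 29.3) = 723.0 N·s/m.
c = ζ·c_c = 0.27 × 723.0 = 195.2 N·s/m.

195 N·s/m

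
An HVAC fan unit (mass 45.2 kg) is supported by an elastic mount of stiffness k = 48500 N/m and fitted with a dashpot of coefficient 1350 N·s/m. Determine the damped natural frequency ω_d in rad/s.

29.2 rad/s

ω_n = √(k/m) = √(48500/45.2) = 32.76 rad/s.
Critical damping c_c = 2√(k·m) = 2√(48500 × 45.2) = 2961 N·s/m, so ζ = c/c_c = 1350/2961 = 0.4559.
ω_d = ω_n√(1 − ζ²) = 32.76 × √(1 − 0.208) = 29.15 rad/s.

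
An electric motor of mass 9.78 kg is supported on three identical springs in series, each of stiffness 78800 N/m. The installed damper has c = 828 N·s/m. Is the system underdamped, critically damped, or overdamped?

Series springs: 1/k_eq = 3/78800, so k_eq = 78800/3 = 26270 N/m.
c_c = 2√(k_eq·m) = 1014 N·s/m; ζ = c/c_c = 828/1014 = 0.817.
Since ζ < 1 the system is underdamped.

underdamped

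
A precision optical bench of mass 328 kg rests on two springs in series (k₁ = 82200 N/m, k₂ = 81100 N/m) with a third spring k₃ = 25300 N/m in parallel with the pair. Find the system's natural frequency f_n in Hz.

Series pair: k_s = k₁k₂/(k₁+k₂) = (82200)(81100)/(82200 + 81100) = 40820 N/m. In parallel with k₃: k_eq = 40820 + 25300 = 66120 N/m.
ω_n = √(k_eq/m) = √(66120/328) = √201.6 = 14.20 rad/s.
f_n = ω_n/(2π) = 14.20/6.283 = 2.260 Hz.

2.26 Hz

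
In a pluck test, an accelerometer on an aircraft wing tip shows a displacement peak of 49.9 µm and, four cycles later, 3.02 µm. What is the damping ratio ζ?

Logarithmic decrement δ = (1/n)·ln(x₀/x_n) = (1/4)·ln(49.9/3.02) = (1/4)·ln(16.52) = 0.7012.
ζ = δ/√(4π² + δ²) = 0.7012/√(39.48 + 0.492) = 0.7012/6.322 = 0.1109.

0.111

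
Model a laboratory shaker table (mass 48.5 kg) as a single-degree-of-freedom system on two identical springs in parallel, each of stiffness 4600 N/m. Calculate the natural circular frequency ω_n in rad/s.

13.8 rad/s

Parallel springs add: k_eq = 2 × 4600 = 9200 N/m.
ω_n = √(k_eq/m) = √(9200/48.5) = √189.7 = 13.77 rad/s.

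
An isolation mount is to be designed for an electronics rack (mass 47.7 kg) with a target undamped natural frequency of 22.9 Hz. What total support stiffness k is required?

988000 N/m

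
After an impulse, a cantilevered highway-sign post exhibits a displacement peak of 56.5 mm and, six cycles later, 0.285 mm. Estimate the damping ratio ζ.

Logarithmic decrement δ = (1/n)·ln(x₀/x_n) = (1/6)·ln(56.5/0.285) = (1/6)·ln(198.2) = 0.8816.
ζ = δ/√(4π² + δ²) = 0.8816/√(39.48 + 0.777) = 0.8816/6.345 = 0.1389.

0.139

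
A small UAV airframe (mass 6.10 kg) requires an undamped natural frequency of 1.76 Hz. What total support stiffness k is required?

746 N/m

ω_n = 2πf_n = 2π × 1.76 = 11.06 rad/s.
k = m·ω_n² = 6.10 × 11.06² = 6.10 × 122.3 = 746.0 N/m.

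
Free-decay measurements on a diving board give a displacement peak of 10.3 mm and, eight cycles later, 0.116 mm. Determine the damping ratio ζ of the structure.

0.0889

Logarithmic decrement δ = (1/n)·ln(x₀/x_n) = (1/8)·ln(10.3/0.116) = (1/8)·ln(88.79) = 0.5608.
ζ = δ/√(4π² + δ²) = 0.5608/√(39.48 + 0.314) = 0.5608/6.308 = 0.08890.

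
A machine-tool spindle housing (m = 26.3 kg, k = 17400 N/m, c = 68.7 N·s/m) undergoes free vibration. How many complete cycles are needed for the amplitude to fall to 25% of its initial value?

5 cycles

ζ = c/(2√(km)) = 68.7/(2√(17400 × 26.3)) = 68.7/1353 = 0.05078.
Logarithmic decrement δ = 2πζ/√(1 − ζ²) = 2π × 0.05078/√(1 − 0.00258) = 0.3195.
x_n/x₀ = e^(−nδ) ≤ 0.25; take ln: n ≥ ln(1/0.25)/δ = 1.386/0.3195 = 4.340.
So 5 complete cycles are required.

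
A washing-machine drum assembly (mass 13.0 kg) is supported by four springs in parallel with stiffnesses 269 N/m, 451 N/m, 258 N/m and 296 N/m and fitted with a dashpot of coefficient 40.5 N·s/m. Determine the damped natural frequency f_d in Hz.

Parallel springs add: k_eq = 269 + 451 + 258 + 296 = 1274 N/m.
ω_n = √(k_eq/m) = √(1274/13.0) = 9.899 rad/s.
Critical damping c_c = 2√(k_eq·m) = 2√(1274 × 13.0) = 257.4 N·s/m, so ζ = c/c_c = 40.5/257.4 = 0.1574.
ω_d = ω_n√(1 − ζ²) = 9.899 × √(1 − 0.0248) = 9.776 rad/s.
f_d = ω_d/(2π) = 1.556 Hz.

1.56 Hz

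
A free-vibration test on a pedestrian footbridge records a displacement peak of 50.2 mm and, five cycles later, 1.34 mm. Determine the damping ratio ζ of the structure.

Logarithmic decrement δ = (1/n)·ln(x₀/x_n) = (1/5)·ln(50.2/1.34) = (1/5)·ln(37.46) = 0.7247.
ζ = δ/√(4π² + δ²) = 0.7247/√(39.48 + 0.525) = 0.7247/6.325 = 0.1146.

0.115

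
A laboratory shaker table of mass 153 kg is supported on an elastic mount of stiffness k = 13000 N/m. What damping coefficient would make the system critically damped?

2820 N·s/m

c_c = 2√(k·m) = 2√(13000 × 153) = 2 × 1410 = 2821 N·s/m.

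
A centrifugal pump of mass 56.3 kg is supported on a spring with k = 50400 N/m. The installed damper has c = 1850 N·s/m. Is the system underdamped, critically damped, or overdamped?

underdamped

c_c = 2√(k·m) = 3369 N·s/m; ζ = c/c_c = 1850/3369 = 0.549.
Since ζ < 1 the system is underdamped.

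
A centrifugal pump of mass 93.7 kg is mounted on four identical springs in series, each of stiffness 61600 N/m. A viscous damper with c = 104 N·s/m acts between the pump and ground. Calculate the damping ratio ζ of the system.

0.0433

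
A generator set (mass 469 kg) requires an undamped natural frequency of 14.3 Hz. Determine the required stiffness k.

ω_n = 2πf_n = 2π × 14.3 = 89.85 rad/s.
k = m·ω_n² = 469 × 89.85² = 469 × 8073 = 3786000 N/m.

3790000 N/m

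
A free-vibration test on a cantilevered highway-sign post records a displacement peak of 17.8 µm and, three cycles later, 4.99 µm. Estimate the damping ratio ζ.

Logarithmic decrement δ = (1/n)·ln(x₀/x_n) = (1/3)·ln(17.8/4.99) = (1/3)·ln(3.567) = 0.4239.
ζ = δ/√(4π² + δ²) = 0.4239/√(39.48 + 0.180) = 0.4239/6.297 = 0.06732.

0.0673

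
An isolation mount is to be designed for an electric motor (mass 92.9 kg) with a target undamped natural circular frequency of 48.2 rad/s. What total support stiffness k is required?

216000 N/m

k = m·ω_n² = 92.9 × 48.20² = 92.9 × 2323 = 215800 N/m.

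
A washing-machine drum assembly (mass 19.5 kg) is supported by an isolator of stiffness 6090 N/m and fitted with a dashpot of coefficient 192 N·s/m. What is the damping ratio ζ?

ω_n = √(k/m) = √(6090/19.5) = 17.67 rad/s.
Critical damping c_c = 2√(k·m) = 2√(6090 × 19.5) = 689.2 N·s/m, so ζ = c/c_c = 192/689.2 = 0.2786.

0.279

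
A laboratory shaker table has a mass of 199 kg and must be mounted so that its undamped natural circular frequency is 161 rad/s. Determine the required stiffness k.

5160000 N/m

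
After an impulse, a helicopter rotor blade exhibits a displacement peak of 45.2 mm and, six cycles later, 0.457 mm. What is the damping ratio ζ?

0.121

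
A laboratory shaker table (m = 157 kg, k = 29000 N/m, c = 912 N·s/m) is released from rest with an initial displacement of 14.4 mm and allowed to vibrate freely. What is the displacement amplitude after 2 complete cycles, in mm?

0.921 mm

ζ = c/(2√(km)) = 912/(2√(29000 × 157)) = 912/4268 = 0.2137.
Logarithmic decrement δ = 2πζ/√(1 − ζ²) = 2π × 0.2137/√(1 − 0.0457) = 1.375.
After n cycles, x_n/x₀ = e^(−nδ), so x_2 = 14.4 × e^(−2 × 1.375) = 14.4 × 0.06399 = 0.9215 mm.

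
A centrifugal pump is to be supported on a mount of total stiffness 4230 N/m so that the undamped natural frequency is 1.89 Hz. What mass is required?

30.0 kg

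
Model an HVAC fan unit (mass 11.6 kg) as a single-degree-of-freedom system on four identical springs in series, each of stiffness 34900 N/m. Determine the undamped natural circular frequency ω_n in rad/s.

27.4 rad/s

Series springs: 1/k_eq = 4/34900, so k_eq = 34900/4 = 8725 N/m.
ω_n = √(k_eq/m) = √(8725/11.6) = √752.2 = 27.43 rad/s.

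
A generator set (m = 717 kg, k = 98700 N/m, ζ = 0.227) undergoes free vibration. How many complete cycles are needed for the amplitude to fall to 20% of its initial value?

2 cycles

Logarithmic decrement δ = 2πζ/√(1 − ζ²) = 2π × 0.2270/√(1 − 0.0515) = 1.465.
x_n/x₀ = e^(−nδ) ≤ 0.2; take ln: n ≥ ln(1/0.2)/δ = 1.609/1.465 = 1.099.
So 2 complete cycles are required.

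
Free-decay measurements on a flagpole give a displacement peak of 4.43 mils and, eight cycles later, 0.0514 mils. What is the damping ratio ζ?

0.0883

Logarithmic decrement δ = (1/n)·ln(x₀/x_n) = (1/8)·ln(4.43/0.0514) = (1/8)·ln(86.19) = 0.5571.
ζ = δ/√(4π² + δ²) = 0.5571/√(39.48 + 0.310) = 0.5571/6.308 = 0.08831.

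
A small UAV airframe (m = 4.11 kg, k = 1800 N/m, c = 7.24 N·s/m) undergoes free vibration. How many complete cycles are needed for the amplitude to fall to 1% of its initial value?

18 cycles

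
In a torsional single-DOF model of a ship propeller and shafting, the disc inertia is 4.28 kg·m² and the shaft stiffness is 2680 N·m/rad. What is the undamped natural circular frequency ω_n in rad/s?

ω_n = √(k_t/J) = √(2680/4.28) = √626.2 = 25.02 rad/s.

25.0 rad/s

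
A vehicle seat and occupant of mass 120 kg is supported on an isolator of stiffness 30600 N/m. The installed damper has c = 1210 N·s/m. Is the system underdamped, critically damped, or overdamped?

underdamped

c_c = 2√(k·m) = 3832 N·s/m; ζ = c/c_c = 1210/3832 = 0.316.
Since ζ < 1 the system is underdamped.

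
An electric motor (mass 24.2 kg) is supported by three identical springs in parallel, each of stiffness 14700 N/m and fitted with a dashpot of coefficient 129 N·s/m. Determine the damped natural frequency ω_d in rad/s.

42.6 rad/s

Parallel springs add: k_eq = 3 × 14700 = 44100 N/m.
ω_n = √(k_eq/m) = √(44100/24.2) = 42.69 rad/s.
Critical damping c_c = 2√(k_eq·m) = 2√(44100 × 24.2) = 2066 N·s/m, so ζ = c/c_c = 129/2066 = 0.06244.
ω_d = ω_n√(1 − ζ²) = 42.69 × √(1 − 0.00390) = 42.61 rad/s.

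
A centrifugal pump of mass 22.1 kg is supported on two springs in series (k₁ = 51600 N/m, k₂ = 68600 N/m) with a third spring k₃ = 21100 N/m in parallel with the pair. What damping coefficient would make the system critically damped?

2110 N·s/m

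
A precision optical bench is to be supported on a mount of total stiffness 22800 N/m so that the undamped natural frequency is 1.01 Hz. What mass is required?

566 kg

ω_n = 2πf_n = 2π × 1.01 = 6.346 rad/s.
m = k/ω_n² = 22800/6.346² = 22800/40.27 = 566.2 kg.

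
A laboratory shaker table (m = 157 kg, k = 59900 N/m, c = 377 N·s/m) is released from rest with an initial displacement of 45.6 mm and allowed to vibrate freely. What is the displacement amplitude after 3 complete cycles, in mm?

14.3 mm

ζ = c/(2√(km)) = 377/(2√(59900 × 157)) = 377/6133 = 0.06147.
Logarithmic decrement δ = 2πζ/√(1 − ζ²) = 2π × 0.06147/√(1 − 0.00378) = 0.3869.
After n cycles, x_n/x₀ = e^(−nδ), so x_3 = 45.6 × e^(−3 × 0.3869) = 45.6 × 0.3132 = 14.28 mm.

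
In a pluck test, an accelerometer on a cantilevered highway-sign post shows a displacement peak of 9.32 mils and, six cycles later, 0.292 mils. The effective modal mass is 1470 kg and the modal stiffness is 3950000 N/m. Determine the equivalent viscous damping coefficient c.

Logarithmic decrement δ = (1/n)·ln(x₀/x_n) = (1/6)·ln(9.32/0.292) = (1/6)·ln(31.92) = 0.5772.
ζ = δ/√(4π² + δ²) = 0.5772/√(39.48 + 0.333) = 0.5772/6.310 = 0.09148.
c = ζ · 2√(km) = 0.09148 × 2√(3950000 × 1470) = 0.09148 × 152400 = 13940 N·s/m.

13900 N·s/m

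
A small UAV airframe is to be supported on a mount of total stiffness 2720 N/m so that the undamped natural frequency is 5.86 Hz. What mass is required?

ω_n = 2πf_n = 2π × 5.86 = 36.82 rad/s.
m = k/ω_n² = 2720/36.82² = 2720/1356 = 2.006 kg.

2.01 kg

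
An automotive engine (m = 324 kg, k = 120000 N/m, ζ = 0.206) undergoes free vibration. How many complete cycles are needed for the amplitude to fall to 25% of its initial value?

Logarithmic decrement δ = 2πζ/√(1 − ζ²) = 2π × 0.2060/√(1 − 0.0424) = 1.323.
x_n/x₀ = e^(−nδ) ≤ 0.25; take ln: n ≥ ln(1/0.25)/δ = 1.386/1.323 = 1.048.
So 2 complete cycles are required.

2 cycles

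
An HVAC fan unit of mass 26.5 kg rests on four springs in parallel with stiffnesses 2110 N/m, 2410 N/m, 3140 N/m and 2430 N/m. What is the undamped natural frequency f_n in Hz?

Parallel springs add: k_eq = 2110 + 2410 + 3140 + 2430 = 10090 N/m.
ω_n = √(k_eq/m) = √(10090/26.5) = √380.8 = 19.51 rad/s.
f_n = ω_n/(2π) = 19.51/6.283 = 3.106 Hz.

3.11 Hz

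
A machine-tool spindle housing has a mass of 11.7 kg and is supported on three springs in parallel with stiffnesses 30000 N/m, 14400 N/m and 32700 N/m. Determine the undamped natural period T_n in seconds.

0.0774 s

Parallel springs add: k_eq = 30000 + 14400 + 32700 = 77100 N/m.
ω_n = √(k_eq/m) = √(77100/11.7) = √6590 = 81.18 rad/s.
T_n = 2π/ω_n = 6.283/81.18 = 0.07740 s.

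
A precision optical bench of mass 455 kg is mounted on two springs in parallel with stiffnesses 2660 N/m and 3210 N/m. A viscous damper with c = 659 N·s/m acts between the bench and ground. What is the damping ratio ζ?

0.202

Parallel springs add: k_eq = 2660 + 3210 = 5870 N/m.
ω_n = √(k_eq/m) = √(5870/455) = 3.592 rad/s.
Critical damping c_c = 2√(k_eq·m) = 2√(5870 × 455) = 3269 N·s/m, so ζ = c/c_c = 659/3269 = 0.2016.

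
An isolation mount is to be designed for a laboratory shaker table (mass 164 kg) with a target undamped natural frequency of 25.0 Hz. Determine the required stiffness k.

4050000 N/m

ω_n = 2πf_n = 2π × 25.0 = 157.1 rad/s.
k = m·ω_n² = 164 × 157.1² = 164 × 24670 = 4047000 N/m.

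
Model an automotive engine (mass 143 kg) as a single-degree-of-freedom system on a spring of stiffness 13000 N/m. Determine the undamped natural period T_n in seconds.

ω_n = √(k/m) = √(13000/143) = √90.91 = 9.535 rad/s.
T_n = 2π/ω_n = 6.283/9.535 = 0.6590 s.

0.659 s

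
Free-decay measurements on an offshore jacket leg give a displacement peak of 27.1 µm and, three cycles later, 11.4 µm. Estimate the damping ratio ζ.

0.0459

Logarithmic decrement δ = (1/n)·ln(x₀/x_n) = (1/3)·ln(27.1/11.4) = (1/3)·ln(2.377) = 0.2886.
ζ = δ/√(4π² + δ²) = 0.2886/√(39.48 + 0.0833) = 0.2886/6.290 = 0.04589.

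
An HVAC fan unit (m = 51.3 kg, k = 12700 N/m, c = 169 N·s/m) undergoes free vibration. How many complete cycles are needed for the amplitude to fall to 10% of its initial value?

ζ = c/(2√(km)) = 169/(2√(12700 × 51.3)) = 169/1614 = 0.1047.
Logarithmic decrement δ = 2πζ/√(1 − ζ²) = 2π × 0.1047/√(1 − 0.0110) = 0.6614.
x_n/x₀ = e^(−nδ) ≤ 0.1; take ln: n ≥ ln(1/0.1)/δ = 2.303/0.6614 = 3.481.
So 4 complete cycles are required.

4 cycles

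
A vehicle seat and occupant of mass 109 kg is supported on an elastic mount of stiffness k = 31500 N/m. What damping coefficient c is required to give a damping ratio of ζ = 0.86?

3190 N·s/m

c_c = 2√(k·m) = 2√(31500 × 109) = 3706 N·s/m.
c = ζ·c_c = 0.86 × 3706 = 3187 N·s/m.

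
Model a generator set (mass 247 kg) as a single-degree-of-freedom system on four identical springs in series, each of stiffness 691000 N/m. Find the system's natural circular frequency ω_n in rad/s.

26.4 rad/s

Series springs: 1/k_eq = 4/691000, so k_eq = 691000/4 = 172800 N/m.
ω_n = √(k_eq/m) = √(172800/247) = √699.4 = 26.45 rad/s.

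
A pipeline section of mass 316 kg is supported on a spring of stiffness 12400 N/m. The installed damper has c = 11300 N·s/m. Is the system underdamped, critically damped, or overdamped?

overdamped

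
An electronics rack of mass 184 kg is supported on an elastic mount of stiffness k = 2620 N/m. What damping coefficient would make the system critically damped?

c_c = 2√(k·m) = 2√(2620 × 184) = 2 × 694.3 = 1389 N·s/m.

1390 N·s/m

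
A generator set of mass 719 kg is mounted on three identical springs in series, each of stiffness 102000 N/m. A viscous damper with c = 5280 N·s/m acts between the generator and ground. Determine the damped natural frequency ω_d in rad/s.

5.81 rad/s

Series springs: 1/k_eq = 3/102000, so k_eq = 102000/3 = 34000 N/m.
ω_n = √(k_eq/m) = √(34000/719) = 6.877 rad/s.
Critical damping c_c = 2√(k_eq·m) = 2√(34000 × 719) = 9889 N·s/m, so ζ = c/c_c = 5280/9889 = 0.5339.
ω_d = ω_n√(1 − ζ²) = 6.877 × √(1 − 0.285) = 5.814 rad/s.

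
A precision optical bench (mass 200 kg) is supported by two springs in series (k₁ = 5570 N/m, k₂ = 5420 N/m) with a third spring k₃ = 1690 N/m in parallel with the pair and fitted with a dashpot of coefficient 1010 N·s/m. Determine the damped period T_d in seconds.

Series pair: k_s = k₁k₂/(k₁+k₂) = (5570)(5420)/(5570 + 5420) = 2747 N/m. In parallel with k₃: k_eq = 2747 + 1690 = 4437 N/m.
ω_n = √(k_eq/m) = √(4437/200) = 4.710 rad/s.
Critical damping c_c = 2√(k_eq·m) = 2√(4437 × 200) = 1884 N·s/m, so ζ = c/c_c = 1010/1884 = 0.5361.
ω_d = ω_n√(1 − ζ²) = 4.710 × √(1 − 0.287) = 3.976 rad/s.
T_d = 2π/ω_d = 1.580 s.

1.58 s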